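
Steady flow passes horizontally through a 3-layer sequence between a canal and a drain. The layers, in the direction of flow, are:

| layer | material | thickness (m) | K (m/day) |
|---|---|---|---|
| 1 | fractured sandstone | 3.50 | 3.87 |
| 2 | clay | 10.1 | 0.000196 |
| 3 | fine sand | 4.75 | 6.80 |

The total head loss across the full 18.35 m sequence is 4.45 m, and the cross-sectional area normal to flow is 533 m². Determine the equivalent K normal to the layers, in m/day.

Flow is perpendicular to layering, so the layers act in series and the equivalent K is the thickness-weighted harmonic mean.
Total thickness L = 3.50 + 10.1 + 4.75 = 18.35 m.
Σ(b_i/K_i) = 3.50/3.87 + 10.1/0.000196 + 4.75/6.80 = 51532 d.
K_eq = L / Σ(b_i/K_i) = 18.35 / 51532 = 0.0003561 m/day.

0.000356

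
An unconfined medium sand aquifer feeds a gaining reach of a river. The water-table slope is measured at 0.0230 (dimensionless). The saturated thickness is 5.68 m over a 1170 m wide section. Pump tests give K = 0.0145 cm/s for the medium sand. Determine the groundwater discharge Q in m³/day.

1910

Convert K: 0.0145 cm/s × 864 = 12.53 m/day.
Cross-sectional area A = 1170 × 5.68 = 6646 m².
Hydraulic gradient i = 0.0230.
Darcy's law: Q = K · A · i = 12.53 × 6646 × 0.02300 = 1915 m³/day.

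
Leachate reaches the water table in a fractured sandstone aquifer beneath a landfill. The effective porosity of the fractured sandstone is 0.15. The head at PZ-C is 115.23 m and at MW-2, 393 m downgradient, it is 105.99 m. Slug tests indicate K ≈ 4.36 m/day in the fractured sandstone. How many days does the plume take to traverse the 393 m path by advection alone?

Hydraulic gradient i = (115.23 − 105.99) / 393 = 9.24 / 393 = 0.02351.
Darcy flux q = K · i = 4.360 × 0.02351 = 0.1025 m/day.
Seepage velocity v = q / n_e = 0.1025 / 0.15 = 0.6834 m/day.
Travel time t = L / v = 393 / 0.6834 = 575.1 days.

575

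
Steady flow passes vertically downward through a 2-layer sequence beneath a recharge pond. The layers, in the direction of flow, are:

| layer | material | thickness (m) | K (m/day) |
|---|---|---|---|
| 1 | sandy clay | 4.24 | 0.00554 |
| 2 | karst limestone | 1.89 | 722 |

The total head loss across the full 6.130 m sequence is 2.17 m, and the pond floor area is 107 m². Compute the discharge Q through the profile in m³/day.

Flow is perpendicular to layering, so the layers act in series and the equivalent K is the thickness-weighted harmonic mean.
Total thickness L = 4.24 + 1.89 = 6.130 m.
Σ(b_i/K_i) = 4.24/0.00554 + 1.89/722 = 765.3 d.
K_eq = L / Σ(b_i/K_i) = 6.130 / 765.3 = 0.008009 m/day.
Q = K_eq · A · (Δh/L) = 0.008009 × 107 × (2.17/6.130) = 0.3034 m³/day.

0.303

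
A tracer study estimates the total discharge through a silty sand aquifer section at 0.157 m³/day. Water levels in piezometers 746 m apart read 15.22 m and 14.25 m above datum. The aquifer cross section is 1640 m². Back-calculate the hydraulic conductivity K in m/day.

0.0736

Hydraulic gradient i = (15.22 − 14.25) / 746 = 0.97 / 746 = 0.001300.
From Q = K·A·i, K = Q / (A·i) = 0.157 / (1640 × 0.001300) = 0.07362 m/day.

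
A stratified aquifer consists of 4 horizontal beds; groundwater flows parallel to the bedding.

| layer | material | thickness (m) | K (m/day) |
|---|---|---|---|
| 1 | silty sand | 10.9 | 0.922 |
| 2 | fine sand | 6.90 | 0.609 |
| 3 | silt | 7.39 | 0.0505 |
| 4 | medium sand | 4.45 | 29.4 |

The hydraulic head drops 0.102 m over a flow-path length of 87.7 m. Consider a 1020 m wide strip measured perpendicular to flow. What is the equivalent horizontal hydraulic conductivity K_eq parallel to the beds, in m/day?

Flow is parallel to layering, so each bed carries its own Darcy discharge and the transmissivities add.
Σ(K_i·b_i) = 0.922×10.9 + 0.609×6.90 + 0.0505×7.39 + 29.4×4.45 = 145.5 m²/day.
Total thickness b = 29.64 m, so K_eq = Σ(K_i·b_i)/b = 4.907 m/day.

4.91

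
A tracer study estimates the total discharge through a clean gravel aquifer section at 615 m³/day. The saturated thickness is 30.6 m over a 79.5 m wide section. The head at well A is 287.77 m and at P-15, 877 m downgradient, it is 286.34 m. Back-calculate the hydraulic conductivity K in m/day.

Cross-sectional area A = 79.5 × 30.6 = 2433 m².
Hydraulic gradient i = (287.77 − 286.34) / 877 = 1.43 / 877 = 0.001631.
From Q = K·A·i, K = Q / (A·i) = 615 / (2433 × 0.001631) = 155.0 m/day.

155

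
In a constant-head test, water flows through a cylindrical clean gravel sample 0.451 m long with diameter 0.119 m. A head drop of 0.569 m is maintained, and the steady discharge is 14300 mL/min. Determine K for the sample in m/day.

1470

Cross-sectional area A = π·(d/2)² = π × (0.119/2)² = 0.01112 m².
Convert discharge: 14300 mL/min = 0.0002383 m³/s.
Darcy's law rearranged: K = Q·L / (A·Δh) = 0.0002383 × 0.451 / (0.01112 × 0.569) = 0.01698 m/s = 1468 m/day.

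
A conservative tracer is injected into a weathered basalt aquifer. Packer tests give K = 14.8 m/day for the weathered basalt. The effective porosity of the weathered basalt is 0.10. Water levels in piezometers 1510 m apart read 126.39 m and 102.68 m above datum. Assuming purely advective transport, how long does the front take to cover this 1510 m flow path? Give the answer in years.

Hydraulic gradient i = (126.39 − 102.68) / 1510 = 23.71 / 1510 = 0.01570.
Darcy flux q = K · i = 14.80 × 0.01570 = 0.2324 m/day.
Seepage velocity v = q / n_e = 0.2324 / 0.10 = 2.324 m/day.
Travel time t = L / v = 1510 / 2.324 = 649.8 days = 1.779 years.

1.78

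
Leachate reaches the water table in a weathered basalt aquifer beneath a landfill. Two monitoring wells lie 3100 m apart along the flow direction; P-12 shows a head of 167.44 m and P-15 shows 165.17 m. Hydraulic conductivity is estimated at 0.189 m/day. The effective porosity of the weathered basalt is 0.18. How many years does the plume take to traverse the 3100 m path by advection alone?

11000

Hydraulic gradient i = (167.44 − 165.17) / 3100 = 2.27 / 3100 = 0.0007323.
Darcy flux q = K · i = 0.1890 × 0.0007323 = 0.0001384 m/day.
Seepage velocity v = q / n_e = 0.0001384 / 0.18 = 0.0007689 m/day.
Travel time t = L / v = 3100 / 0.0007689 = 4.032e+06 days = 11039 years.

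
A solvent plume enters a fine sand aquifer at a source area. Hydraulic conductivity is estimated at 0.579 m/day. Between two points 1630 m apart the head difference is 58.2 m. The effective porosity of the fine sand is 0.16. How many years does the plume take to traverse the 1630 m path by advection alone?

34.5

Hydraulic gradient i = Δh / L = 58.2 / 1630 = 0.03571.
Darcy flux q = K · i = 0.5790 × 0.03571 = 0.02067 m/day.
Seepage velocity v = q / n_e = 0.02067 / 0.16 = 0.1292 m/day.
Travel time t = L / v = 1630 / 0.1292 = 12615 days = 34.54 years.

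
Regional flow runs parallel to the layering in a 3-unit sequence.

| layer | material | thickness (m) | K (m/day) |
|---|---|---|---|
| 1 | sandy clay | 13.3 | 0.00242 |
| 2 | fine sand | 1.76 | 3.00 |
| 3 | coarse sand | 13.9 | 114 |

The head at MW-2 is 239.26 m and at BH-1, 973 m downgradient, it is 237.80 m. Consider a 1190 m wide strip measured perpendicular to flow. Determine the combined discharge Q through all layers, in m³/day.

2840

Flow is parallel to layering, so each bed carries its own Darcy discharge and the transmissivities add.
Σ(K_i·b_i) = 0.00242×13.3 + 3.00×1.76 + 114×13.9 = 1590 m²/day.
Hydraulic gradient i = (239.26 − 237.80) / 973 = 1.46 / 973 = 0.001501.
Q = Σ(K_i·b_i) · W · i = 1590 × 1190 × 0.001501 = 2839 m³/day.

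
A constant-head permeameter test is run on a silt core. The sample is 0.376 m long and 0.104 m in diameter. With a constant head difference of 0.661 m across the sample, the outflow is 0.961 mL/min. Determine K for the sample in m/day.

Cross-sectional area A = π·(d/2)² = π × (0.104/2)² = 0.008495 m².
Convert discharge: 0.961 mL/min = 1.602e-08 m³/s.
Darcy's law rearranged: K = Q·L / (A·Δh) = 1.602e-08 × 0.376 / (0.008495 × 0.661) = 1.073e-06 m/s = 0.09266 m/day.

0.0927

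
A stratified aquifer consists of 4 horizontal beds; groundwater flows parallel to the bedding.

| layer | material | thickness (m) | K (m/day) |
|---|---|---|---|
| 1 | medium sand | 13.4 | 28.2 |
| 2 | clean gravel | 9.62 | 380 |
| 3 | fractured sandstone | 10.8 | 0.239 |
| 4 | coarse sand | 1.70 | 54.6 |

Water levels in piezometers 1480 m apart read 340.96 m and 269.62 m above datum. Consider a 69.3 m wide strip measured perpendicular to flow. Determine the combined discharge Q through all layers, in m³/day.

13800

Flow is parallel to layering, so each bed carries its own Darcy discharge and the transmissivities add.
Σ(K_i·b_i) = 28.2×13.4 + 380×9.62 + 0.239×10.8 + 54.6×1.70 = 4129 m²/day.
Hydraulic gradient i = (340.96 − 269.62) / 1480 = 71.34 / 1480 = 0.04820.
Q = Σ(K_i·b_i) · W · i = 4129 × 69.3 × 0.04820 = 13792 m³/day.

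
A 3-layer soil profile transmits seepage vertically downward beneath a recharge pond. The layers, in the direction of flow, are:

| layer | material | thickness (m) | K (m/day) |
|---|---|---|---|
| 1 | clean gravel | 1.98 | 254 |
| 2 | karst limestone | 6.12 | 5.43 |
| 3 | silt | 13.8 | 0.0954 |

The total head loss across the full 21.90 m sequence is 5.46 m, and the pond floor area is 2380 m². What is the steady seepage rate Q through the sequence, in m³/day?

89.1

Flow is perpendicular to layering, so the layers act in series and the equivalent K is the thickness-weighted harmonic mean.
Total thickness L = 1.98 + 6.12 + 13.8 = 21.90 m.
Σ(b_i/K_i) = 1.98/254 + 6.12/5.43 + 13.8/0.0954 = 145.8 d.
K_eq = L / Σ(b_i/K_i) = 21.90 / 145.8 = 0.1502 m/day.
Q = K_eq · A · (Δh/L) = 0.1502 × 2380 × (5.46/21.90) = 89.13 m³/day.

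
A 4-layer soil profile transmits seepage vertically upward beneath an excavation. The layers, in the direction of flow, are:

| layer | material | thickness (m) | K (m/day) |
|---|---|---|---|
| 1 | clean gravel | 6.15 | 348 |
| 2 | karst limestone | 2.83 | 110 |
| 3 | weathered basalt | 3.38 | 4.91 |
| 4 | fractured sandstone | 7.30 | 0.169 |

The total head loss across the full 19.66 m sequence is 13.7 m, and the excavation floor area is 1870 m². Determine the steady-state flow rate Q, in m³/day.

Flow is perpendicular to layering, so the layers act in series and the equivalent K is the thickness-weighted harmonic mean.
Total thickness L = 6.15 + 2.83 + 3.38 + 7.30 = 19.66 m.
Σ(b_i/K_i) = 6.15/348 + 2.83/110 + 3.38/4.91 + 7.30/0.169 = 43.93 d.
K_eq = L / Σ(b_i/K_i) = 19.66 / 43.93 = 0.4476 m/day.
Q = K_eq · A · (Δh/L) = 0.4476 × 1870 × (13.7/19.66) = 583.2 m³/day.

583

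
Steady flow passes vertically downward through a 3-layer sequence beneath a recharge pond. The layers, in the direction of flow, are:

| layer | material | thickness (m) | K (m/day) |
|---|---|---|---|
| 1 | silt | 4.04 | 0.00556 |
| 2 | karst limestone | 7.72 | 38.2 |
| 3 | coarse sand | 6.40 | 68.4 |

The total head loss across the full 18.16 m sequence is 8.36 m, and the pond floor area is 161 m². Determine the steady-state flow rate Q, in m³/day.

Flow is perpendicular to layering, so the layers act in series and the equivalent K is the thickness-weighted harmonic mean.
Total thickness L = 4.04 + 7.72 + 6.40 = 18.16 m.
Σ(b_i/K_i) = 4.04/0.00556 + 7.72/38.2 + 6.40/68.4 = 726.9 d.
K_eq = L / Σ(b_i/K_i) = 18.16 / 726.9 = 0.02498 m/day.
Q = K_eq · A · (Δh/L) = 0.02498 × 161 × (8.36/18.16) = 1.852 m³/day.

1.85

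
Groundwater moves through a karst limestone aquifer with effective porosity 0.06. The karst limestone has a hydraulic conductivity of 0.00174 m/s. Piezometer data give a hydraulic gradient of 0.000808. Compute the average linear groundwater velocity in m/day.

Convert K: 0.00174 m/s × 86400 = 150.3 m/day.
Hydraulic gradient i = 0.000808.
Darcy flux q = K · i = 150.3 × 0.0008080 = 0.1215 m/day.
Seepage velocity v = q / n_e = 0.1215 / 0.06 = 2.025 m/day.

2.02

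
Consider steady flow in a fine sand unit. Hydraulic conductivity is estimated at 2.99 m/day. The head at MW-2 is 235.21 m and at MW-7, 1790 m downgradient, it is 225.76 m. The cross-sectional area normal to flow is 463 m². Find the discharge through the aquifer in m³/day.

Hydraulic gradient i = (235.21 − 225.76) / 1790 = 9.45 / 1790 = 0.005279.
Darcy's law: Q = K · A · i = 2.990 × 463.0 × 0.005279 = 7.309 m³/day.

7.31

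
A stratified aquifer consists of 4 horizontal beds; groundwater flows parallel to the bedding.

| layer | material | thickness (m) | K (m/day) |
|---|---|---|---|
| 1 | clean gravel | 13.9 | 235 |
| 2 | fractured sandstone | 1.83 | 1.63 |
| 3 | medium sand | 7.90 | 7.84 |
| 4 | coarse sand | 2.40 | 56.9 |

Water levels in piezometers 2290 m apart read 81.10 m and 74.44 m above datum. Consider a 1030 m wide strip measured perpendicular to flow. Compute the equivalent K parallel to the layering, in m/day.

133

Flow is parallel to layering, so each bed carries its own Darcy discharge and the transmissivities add.
Σ(K_i·b_i) = 235×13.9 + 1.63×1.83 + 7.84×7.90 + 56.9×2.40 = 3468 m²/day.
Total thickness b = 26.03 m, so K_eq = Σ(K_i·b_i)/b = 133.2 m/day.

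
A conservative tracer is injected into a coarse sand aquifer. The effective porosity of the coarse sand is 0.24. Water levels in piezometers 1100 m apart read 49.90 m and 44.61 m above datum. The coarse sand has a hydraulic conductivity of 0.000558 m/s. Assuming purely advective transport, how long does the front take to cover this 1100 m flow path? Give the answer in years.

Convert K: 0.000558 m/s × 86400 = 48.21 m/day.
Hydraulic gradient i = (49.90 − 44.61) / 1100 = 5.29 / 1100 = 0.004809.
Darcy flux q = K · i = 48.21 × 0.004809 = 0.2319 m/day.
Seepage velocity v = q / n_e = 0.2319 / 0.24 = 0.9661 m/day.
Travel time t = L / v = 1100 / 0.9661 = 1139 days = 3.117 years.

3.12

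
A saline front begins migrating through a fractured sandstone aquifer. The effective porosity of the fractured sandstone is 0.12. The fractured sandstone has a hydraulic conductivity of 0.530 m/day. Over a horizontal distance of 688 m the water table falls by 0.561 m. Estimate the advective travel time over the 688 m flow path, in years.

Hydraulic gradient i = Δh / L = 0.561 / 688 = 0.0008154.
Darcy flux q = K · i = 0.5300 × 0.0008154 = 0.0004322 m/day.
Seepage velocity v = q / n_e = 0.0004322 / 0.12 = 0.003601 m/day.
Travel time t = L / v = 688 / 0.003601 = 1.910e+05 days = 523.0 years.

523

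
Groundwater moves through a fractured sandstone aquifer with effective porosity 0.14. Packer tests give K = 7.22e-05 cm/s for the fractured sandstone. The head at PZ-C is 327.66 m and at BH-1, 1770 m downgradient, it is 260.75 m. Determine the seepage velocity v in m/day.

0.0168

Convert K: 7.22e-05 cm/s × 864 = 0.06238 m/day.
Hydraulic gradient i = (327.66 − 260.75) / 1770 = 66.91 / 1770 = 0.03780.
Darcy flux q = K · i = 0.06238 × 0.03780 = 0.002358 m/day.
Seepage velocity v = q / n_e = 0.002358 / 0.14 = 0.01684 m/day.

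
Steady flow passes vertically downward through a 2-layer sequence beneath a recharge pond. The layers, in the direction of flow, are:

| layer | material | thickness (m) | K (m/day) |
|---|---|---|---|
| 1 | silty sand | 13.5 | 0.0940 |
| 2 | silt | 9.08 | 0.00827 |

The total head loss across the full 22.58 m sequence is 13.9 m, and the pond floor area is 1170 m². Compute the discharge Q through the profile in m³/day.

13.1

Flow is perpendicular to layering, so the layers act in series and the equivalent K is the thickness-weighted harmonic mean.
Total thickness L = 13.5 + 9.08 = 22.58 m.
Σ(b_i/K_i) = 13.5/0.0940 + 9.08/0.00827 = 1242 d.
K_eq = L / Σ(b_i/K_i) = 22.58 / 1242 = 0.01819 m/day.
Q = K_eq · A · (Δh/L) = 0.01819 × 1170 × (13.9/22.58) = 13.10 m³/day.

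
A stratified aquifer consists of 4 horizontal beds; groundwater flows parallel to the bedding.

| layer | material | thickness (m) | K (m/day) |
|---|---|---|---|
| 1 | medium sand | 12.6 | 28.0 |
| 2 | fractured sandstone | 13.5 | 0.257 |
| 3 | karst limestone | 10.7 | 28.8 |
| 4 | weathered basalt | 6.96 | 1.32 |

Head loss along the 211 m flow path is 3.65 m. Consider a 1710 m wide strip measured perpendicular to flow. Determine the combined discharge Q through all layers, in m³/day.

Flow is parallel to layering, so each bed carries its own Darcy discharge and the transmissivities add.
Σ(K_i·b_i) = 28.0×12.6 + 0.257×13.5 + 28.8×10.7 + 1.32×6.96 = 673.6 m²/day.
Hydraulic gradient i = Δh / L = 3.65 / 211 = 0.01730.
Q = Σ(K_i·b_i) · W · i = 673.6 × 1710 × 0.01730 = 19926 m³/day.

19900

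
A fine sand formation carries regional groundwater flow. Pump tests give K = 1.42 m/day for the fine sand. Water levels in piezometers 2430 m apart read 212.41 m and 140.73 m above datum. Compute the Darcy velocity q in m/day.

Hydraulic gradient i = (212.41 − 140.73) / 2430 = 71.68 / 2430 = 0.02950.
Specific discharge q = K · i = 1.420 × 0.02950 = 0.04189 m/day.

0.0419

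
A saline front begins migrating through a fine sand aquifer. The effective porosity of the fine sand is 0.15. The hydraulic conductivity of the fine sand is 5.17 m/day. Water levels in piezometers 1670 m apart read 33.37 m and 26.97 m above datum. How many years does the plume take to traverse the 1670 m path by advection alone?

34.6

Hydraulic gradient i = (33.37 − 26.97) / 1670 = 6.4 / 1670 = 0.003832.
Darcy flux q = K · i = 5.170 × 0.003832 = 0.01981 m/day.
Seepage velocity v = q / n_e = 0.01981 / 0.15 = 0.1321 m/day.
Travel time t = L / v = 1670 / 0.1321 = 12643 days = 34.61 years.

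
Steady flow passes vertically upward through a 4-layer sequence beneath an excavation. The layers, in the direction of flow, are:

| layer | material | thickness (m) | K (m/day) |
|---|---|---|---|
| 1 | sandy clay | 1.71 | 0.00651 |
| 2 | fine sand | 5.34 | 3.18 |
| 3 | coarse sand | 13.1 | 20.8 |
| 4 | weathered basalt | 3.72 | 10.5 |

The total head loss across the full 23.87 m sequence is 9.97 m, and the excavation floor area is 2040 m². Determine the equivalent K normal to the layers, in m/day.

Flow is perpendicular to layering, so the layers act in series and the equivalent K is the thickness-weighted harmonic mean.
Total thickness L = 1.71 + 5.34 + 13.1 + 3.72 = 23.87 m.
Σ(b_i/K_i) = 1.71/0.00651 + 5.34/3.18 + 13.1/20.8 + 3.72/10.5 = 265.3 d.
K_eq = L / Σ(b_i/K_i) = 23.87 / 265.3 = 0.08996 m/day.

0.0900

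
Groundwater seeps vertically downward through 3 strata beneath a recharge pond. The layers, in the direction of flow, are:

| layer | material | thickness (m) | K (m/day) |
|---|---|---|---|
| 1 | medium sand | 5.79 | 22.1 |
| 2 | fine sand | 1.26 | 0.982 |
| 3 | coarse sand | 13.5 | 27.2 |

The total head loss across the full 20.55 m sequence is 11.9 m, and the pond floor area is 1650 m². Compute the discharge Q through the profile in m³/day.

9620

Flow is perpendicular to layering, so the layers act in series and the equivalent K is the thickness-weighted harmonic mean.
Total thickness L = 5.79 + 1.26 + 13.5 = 20.55 m.
Σ(b_i/K_i) = 5.79/22.1 + 1.26/0.982 + 13.5/27.2 = 2.041 d.
K_eq = L / Σ(b_i/K_i) = 20.55 / 2.041 = 10.07 m/day.
Q = K_eq · A · (Δh/L) = 10.07 × 1650 × (11.9/20.55) = 9618 m³/day.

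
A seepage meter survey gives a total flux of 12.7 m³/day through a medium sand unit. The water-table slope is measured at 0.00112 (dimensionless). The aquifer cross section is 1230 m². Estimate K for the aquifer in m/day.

9.22

Hydraulic gradient i = 0.00112.
From Q = K·A·i, K = Q / (A·i) = 12.7 / (1230 × 0.001120) = 9.219 m/day.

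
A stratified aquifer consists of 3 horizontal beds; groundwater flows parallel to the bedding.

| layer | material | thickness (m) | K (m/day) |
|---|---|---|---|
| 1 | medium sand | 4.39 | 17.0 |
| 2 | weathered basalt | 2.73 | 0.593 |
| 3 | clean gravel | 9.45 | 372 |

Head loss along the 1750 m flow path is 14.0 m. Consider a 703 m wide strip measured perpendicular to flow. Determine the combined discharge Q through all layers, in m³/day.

Flow is parallel to layering, so each bed carries its own Darcy discharge and the transmissivities add.
Σ(K_i·b_i) = 17.0×4.39 + 0.593×2.73 + 372×9.45 = 3592 m²/day.
Hydraulic gradient i = Δh / L = 14.0 / 1750 = 0.008000.
Q = Σ(K_i·b_i) · W · i = 3592 × 703 × 0.008000 = 20199 m³/day.

20200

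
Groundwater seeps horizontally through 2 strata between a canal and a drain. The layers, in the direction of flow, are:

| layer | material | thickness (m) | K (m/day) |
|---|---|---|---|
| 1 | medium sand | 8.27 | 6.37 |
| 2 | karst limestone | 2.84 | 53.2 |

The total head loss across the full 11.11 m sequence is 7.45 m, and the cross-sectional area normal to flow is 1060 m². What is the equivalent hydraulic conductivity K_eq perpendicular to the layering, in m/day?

Flow is perpendicular to layering, so the layers act in series and the equivalent K is the thickness-weighted harmonic mean.
Total thickness L = 8.27 + 2.84 = 11.11 m.
Σ(b_i/K_i) = 8.27/6.37 + 2.84/53.2 = 1.352 d.
K_eq = L / Σ(b_i/K_i) = 11.11 / 1.352 = 8.220 m/day.

8.22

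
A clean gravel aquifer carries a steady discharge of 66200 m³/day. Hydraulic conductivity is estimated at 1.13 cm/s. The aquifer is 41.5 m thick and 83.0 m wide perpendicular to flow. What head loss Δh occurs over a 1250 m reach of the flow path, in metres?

Convert K: 1.13 cm/s × 864 = 976.3 m/day.
Cross-sectional area A = 83.0 × 41.5 = 3444 m².
From Q = K·A·i, i = Q / (K·A) = 66200 / (976.3 × 3444) = 0.01969.
Head loss Δh = i · L = 0.01969 × 1250 = 24.61 m.

24.6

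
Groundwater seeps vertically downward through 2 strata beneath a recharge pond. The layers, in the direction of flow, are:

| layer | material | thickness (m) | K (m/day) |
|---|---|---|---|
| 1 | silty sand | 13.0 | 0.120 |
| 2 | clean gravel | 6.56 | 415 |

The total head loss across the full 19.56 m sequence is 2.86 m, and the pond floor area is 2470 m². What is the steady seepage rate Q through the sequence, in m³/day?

Flow is perpendicular to layering, so the layers act in series and the equivalent K is the thickness-weighted harmonic mean.
Total thickness L = 13.0 + 6.56 = 19.56 m.
Σ(b_i/K_i) = 13.0/0.120 + 6.56/415 = 108.3 d.
K_eq = L / Σ(b_i/K_i) = 19.56 / 108.3 = 0.1805 m/day.
Q = K_eq · A · (Δh/L) = 0.1805 × 2470 × (2.86/19.56) = 65.20 m³/day.

65.2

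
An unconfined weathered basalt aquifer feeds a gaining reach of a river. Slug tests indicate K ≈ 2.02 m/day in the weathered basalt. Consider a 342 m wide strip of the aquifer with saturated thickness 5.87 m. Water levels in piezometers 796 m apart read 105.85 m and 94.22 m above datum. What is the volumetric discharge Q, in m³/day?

59.2

Cross-sectional area A = 342 × 5.87 = 2008 m².
Hydraulic gradient i = (105.85 − 94.22) / 796 = 11.63 / 796 = 0.01461.
Darcy's law: Q = K · A · i = 2.020 × 2008 × 0.01461 = 59.25 m³/day.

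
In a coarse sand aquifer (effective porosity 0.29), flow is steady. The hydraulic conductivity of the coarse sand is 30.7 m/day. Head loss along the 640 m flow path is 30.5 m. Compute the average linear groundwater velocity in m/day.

5.04

Hydraulic gradient i = Δh / L = 30.5 / 640 = 0.04766.
Darcy flux q = K · i = 30.70 × 0.04766 = 1.463 m/day.
Seepage velocity v = q / n_e = 1.463 / 0.29 = 5.045 m/day.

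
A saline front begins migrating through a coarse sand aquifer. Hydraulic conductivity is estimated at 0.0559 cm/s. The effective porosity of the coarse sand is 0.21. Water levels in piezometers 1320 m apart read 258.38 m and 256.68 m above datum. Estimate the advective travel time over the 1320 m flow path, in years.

12.2

Convert K: 0.0559 cm/s × 864 = 48.30 m/day.
Hydraulic gradient i = (258.38 − 256.68) / 1320 = 1.7 / 1320 = 0.001288.
Darcy flux q = K · i = 48.30 × 0.001288 = 0.06220 m/day.
Seepage velocity v = q / n_e = 0.06220 / 0.21 = 0.2962 m/day.
Travel time t = L / v = 1320 / 0.2962 = 4456 days = 12.20 years.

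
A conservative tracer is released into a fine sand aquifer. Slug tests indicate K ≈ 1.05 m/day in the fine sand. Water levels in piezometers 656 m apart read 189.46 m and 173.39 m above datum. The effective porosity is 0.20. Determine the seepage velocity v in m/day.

Hydraulic gradient i = (189.46 − 173.39) / 656 = 16.07 / 656 = 0.02450.
Darcy flux q = K · i = 1.050 × 0.02450 = 0.02572 m/day.
Seepage velocity v = q / n_e = 0.02572 / 0.20 = 0.1286 m/day.

0.129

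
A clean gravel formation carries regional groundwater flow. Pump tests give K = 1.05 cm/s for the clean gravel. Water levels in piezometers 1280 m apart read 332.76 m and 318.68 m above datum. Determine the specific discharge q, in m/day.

Convert K: 1.05 cm/s × 864 = 907.2 m/day.
Hydraulic gradient i = (332.76 − 318.68) / 1280 = 14.08 / 1280 = 0.01100.
Specific discharge q = K · i = 907.2 × 0.01100 = 9.979 m/day.

9.98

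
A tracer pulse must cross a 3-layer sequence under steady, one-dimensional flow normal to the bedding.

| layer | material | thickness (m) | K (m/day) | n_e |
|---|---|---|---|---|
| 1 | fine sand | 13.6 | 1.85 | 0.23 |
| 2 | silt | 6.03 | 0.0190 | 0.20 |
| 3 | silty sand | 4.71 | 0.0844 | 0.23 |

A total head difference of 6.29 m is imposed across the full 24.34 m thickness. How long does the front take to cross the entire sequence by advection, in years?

0.897

With flow normal to the layers, continuity requires the same specific discharge q through every layer.
Σ(b_i/K_i) = 13.6/1.85 + 6.03/0.0190 + 4.71/0.0844 = 380.5 d.
q = Δh / Σ(b_i/K_i) = 6.29 / 380.5 = 0.01653 m/day.
In each layer the seepage velocity is v_i = q/n_i, so the layer transit time is t_i = b_i·n_i / q:
  layer 1 (fine sand): t_1 = 13.6 × 0.23 / 0.01653 = 189.2 d
  layer 2 (silt): t_2 = 6.03 × 0.20 / 0.01653 = 72.96 d
  layer 3 (silty sand): t_3 = 4.71 × 0.23 / 0.01653 = 65.54 d
Total t = Σ t_i = 327.7 days = 0.8973 years.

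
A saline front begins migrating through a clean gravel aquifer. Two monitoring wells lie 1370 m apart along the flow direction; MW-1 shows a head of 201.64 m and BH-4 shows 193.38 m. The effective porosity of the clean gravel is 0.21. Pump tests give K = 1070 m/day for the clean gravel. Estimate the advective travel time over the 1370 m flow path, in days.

Hydraulic gradient i = (201.64 − 193.38) / 1370 = 8.26 / 1370 = 0.006029.
Darcy flux q = K · i = 1070 × 0.006029 = 6.451 m/day.
Seepage velocity v = q / n_e = 6.451 / 0.21 = 30.72 m/day.
Travel time t = L / v = 1370 / 30.72 = 44.60 days.

44.6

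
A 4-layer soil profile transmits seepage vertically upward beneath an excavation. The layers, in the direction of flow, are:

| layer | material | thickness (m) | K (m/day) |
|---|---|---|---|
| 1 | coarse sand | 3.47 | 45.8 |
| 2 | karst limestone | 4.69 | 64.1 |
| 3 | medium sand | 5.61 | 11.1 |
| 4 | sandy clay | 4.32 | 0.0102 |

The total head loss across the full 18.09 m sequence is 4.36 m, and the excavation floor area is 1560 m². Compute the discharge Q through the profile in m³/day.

Flow is perpendicular to layering, so the layers act in series and the equivalent K is the thickness-weighted harmonic mean.
Total thickness L = 3.47 + 4.69 + 5.61 + 4.32 = 18.09 m.
Σ(b_i/K_i) = 3.47/45.8 + 4.69/64.1 + 5.61/11.1 + 4.32/0.0102 = 424.2 d.
K_eq = L / Σ(b_i/K_i) = 18.09 / 424.2 = 0.04265 m/day.
Q = K_eq · A · (Δh/L) = 0.04265 × 1560 × (4.36/18.09) = 16.03 m³/day.

16.0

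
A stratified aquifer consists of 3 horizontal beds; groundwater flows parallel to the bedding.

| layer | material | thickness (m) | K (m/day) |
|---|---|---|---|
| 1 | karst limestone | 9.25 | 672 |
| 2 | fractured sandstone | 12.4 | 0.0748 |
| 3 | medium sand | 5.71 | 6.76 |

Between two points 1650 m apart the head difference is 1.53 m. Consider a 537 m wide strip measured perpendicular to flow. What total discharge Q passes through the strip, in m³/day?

3110

Flow is parallel to layering, so each bed carries its own Darcy discharge and the transmissivities add.
Σ(K_i·b_i) = 672×9.25 + 0.0748×12.4 + 6.76×5.71 = 6256 m²/day.
Hydraulic gradient i = Δh / L = 1.53 / 1650 = 0.0009273.
Q = Σ(K_i·b_i) · W · i = 6256 × 537 × 0.0009273 = 3115 m³/day.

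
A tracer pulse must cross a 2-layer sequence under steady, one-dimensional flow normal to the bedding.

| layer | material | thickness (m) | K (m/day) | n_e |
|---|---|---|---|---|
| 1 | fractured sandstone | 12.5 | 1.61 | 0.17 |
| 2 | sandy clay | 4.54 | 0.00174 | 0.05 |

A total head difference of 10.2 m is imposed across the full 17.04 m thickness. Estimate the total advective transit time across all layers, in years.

1.65

With flow normal to the layers, continuity requires the same specific discharge q through every layer.
Σ(b_i/K_i) = 12.5/1.61 + 4.54/0.00174 = 2617 d.
q = Δh / Σ(b_i/K_i) = 10.2 / 2617 = 0.003898 m/day.
In each layer the seepage velocity is v_i = q/n_i, so the layer transit time is t_i = b_i·n_i / q:
  layer 1 (fractured sandstone): t_1 = 12.5 × 0.17 / 0.003898 = 545.2 d
  layer 2 (sandy clay): t_2 = 4.54 × 0.05 / 0.003898 = 58.24 d
Total t = Σ t_i = 603.4 days = 1.652 years.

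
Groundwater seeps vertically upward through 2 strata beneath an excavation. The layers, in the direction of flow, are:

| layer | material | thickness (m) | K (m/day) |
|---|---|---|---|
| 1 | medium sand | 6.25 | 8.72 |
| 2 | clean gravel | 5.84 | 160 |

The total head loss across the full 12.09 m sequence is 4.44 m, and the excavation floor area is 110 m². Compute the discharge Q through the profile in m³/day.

648

Flow is perpendicular to layering, so the layers act in series and the equivalent K is the thickness-weighted harmonic mean.
Total thickness L = 6.25 + 5.84 = 12.09 m.
Σ(b_i/K_i) = 6.25/8.72 + 5.84/160 = 0.7532 d.
K_eq = L / Σ(b_i/K_i) = 12.09 / 0.7532 = 16.05 m/day.
Q = K_eq · A · (Δh/L) = 16.05 × 110 × (4.44/12.09) = 648.4 m³/day.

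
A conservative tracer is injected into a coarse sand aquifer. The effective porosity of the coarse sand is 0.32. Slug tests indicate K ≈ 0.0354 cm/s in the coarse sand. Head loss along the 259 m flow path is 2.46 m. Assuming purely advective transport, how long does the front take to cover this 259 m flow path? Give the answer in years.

Convert K: 0.0354 cm/s × 864 = 30.59 m/day.
Hydraulic gradient i = Δh / L = 2.46 / 259 = 0.009498.
Darcy flux q = K · i = 30.59 × 0.009498 = 0.2905 m/day.
Seepage velocity v = q / n_e = 0.2905 / 0.32 = 0.9078 m/day.
Travel time t = L / v = 259 / 0.9078 = 285.3 days = 0.7811 years.

0.781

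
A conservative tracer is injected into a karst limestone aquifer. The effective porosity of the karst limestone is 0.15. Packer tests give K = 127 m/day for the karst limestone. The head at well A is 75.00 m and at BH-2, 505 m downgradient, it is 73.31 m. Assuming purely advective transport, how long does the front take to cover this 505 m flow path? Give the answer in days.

178

Hydraulic gradient i = (75.00 − 73.31) / 505 = 1.69 / 505 = 0.003347.
Darcy flux q = K · i = 127.0 × 0.003347 = 0.4250 m/day.
Seepage velocity v = q / n_e = 0.4250 / 0.15 = 2.833 m/day.
Travel time t = L / v = 505 / 2.833 = 178.2 days.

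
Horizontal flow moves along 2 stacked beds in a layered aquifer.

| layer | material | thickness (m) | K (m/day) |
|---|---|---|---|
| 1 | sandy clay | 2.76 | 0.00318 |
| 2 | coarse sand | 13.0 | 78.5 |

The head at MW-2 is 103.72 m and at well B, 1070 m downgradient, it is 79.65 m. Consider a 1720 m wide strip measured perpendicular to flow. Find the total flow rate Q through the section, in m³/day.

Flow is parallel to layering, so each bed carries its own Darcy discharge and the transmissivities add.
Σ(K_i·b_i) = 0.00318×2.76 + 78.5×13.0 = 1021 m²/day.
Hydraulic gradient i = (103.72 − 79.65) / 1070 = 24.07 / 1070 = 0.02250.
Q = Σ(K_i·b_i) · W · i = 1021 × 1720 × 0.02250 = 39485 m³/day.

39500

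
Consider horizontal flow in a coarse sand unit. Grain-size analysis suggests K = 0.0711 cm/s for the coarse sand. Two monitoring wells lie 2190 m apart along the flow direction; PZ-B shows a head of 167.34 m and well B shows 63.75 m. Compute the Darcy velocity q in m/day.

Convert K: 0.0711 cm/s × 864 = 61.43 m/day.
Hydraulic gradient i = (167.34 − 63.75) / 2190 = 103.59 / 2190 = 0.04730.
Specific discharge q = K · i = 61.43 × 0.04730 = 2.906 m/day.

2.91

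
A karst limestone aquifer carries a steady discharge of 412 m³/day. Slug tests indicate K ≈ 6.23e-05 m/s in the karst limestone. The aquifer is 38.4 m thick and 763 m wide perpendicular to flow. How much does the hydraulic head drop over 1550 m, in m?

4.05

Convert K: 6.23e-05 m/s × 86400 = 5.383 m/day.
Cross-sectional area A = 763 × 38.4 = 29299 m².
From Q = K·A·i, i = Q / (K·A) = 412 / (5.383 × 29299) = 0.002612.
Head loss Δh = i · L = 0.002612 × 1550 = 4.049 m.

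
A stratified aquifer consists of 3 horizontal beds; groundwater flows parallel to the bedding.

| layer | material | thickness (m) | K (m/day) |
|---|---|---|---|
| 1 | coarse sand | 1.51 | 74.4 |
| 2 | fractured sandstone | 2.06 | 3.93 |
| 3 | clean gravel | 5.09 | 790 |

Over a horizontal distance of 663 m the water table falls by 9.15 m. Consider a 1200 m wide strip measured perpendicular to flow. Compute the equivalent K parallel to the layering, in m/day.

478

Flow is parallel to layering, so each bed carries its own Darcy discharge and the transmissivities add.
Σ(K_i·b_i) = 74.4×1.51 + 3.93×2.06 + 790×5.09 = 4142 m²/day.
Total thickness b = 8.660 m, so K_eq = Σ(K_i·b_i)/b = 478.2 m/day.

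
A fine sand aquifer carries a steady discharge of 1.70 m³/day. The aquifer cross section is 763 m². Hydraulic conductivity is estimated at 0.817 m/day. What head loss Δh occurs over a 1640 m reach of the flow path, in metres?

4.47

From Q = K·A·i, i = Q / (K·A) = 1.70 / (0.8170 × 763.0) = 0.002727.
Head loss Δh = i · L = 0.002727 × 1640 = 4.472 m.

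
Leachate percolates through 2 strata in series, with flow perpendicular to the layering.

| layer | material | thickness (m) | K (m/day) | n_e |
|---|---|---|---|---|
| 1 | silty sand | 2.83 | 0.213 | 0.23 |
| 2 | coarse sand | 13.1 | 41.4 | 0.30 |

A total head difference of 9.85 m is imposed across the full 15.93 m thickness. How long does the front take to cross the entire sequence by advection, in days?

6.33

With flow normal to the layers, continuity requires the same specific discharge q through every layer.
Σ(b_i/K_i) = 2.83/0.213 + 13.1/41.4 = 13.60 d.
q = Δh / Σ(b_i/K_i) = 9.85 / 13.60 = 0.7241 m/day.
In each layer the seepage velocity is v_i = q/n_i, so the layer transit time is t_i = b_i·n_i / q:
  layer 1 (silty sand): t_1 = 2.83 × 0.23 / 0.7241 = 0.8989 d
  layer 2 (coarse sand): t_2 = 13.1 × 0.30 / 0.7241 = 5.427 d
Total t = Σ t_i = 6.326 days.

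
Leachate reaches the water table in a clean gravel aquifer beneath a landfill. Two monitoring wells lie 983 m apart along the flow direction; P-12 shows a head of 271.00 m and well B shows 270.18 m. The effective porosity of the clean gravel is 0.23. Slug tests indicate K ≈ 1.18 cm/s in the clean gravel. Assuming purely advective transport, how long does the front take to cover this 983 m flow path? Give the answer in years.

0.728

Convert K: 1.18 cm/s × 864 = 1020 m/day.
Hydraulic gradient i = (271.00 − 270.18) / 983 = 0.82 / 983 = 0.0008342.
Darcy flux q = K · i = 1020 × 0.0008342 = 0.8505 m/day.
Seepage velocity v = q / n_e = 0.8505 / 0.23 = 3.698 m/day.
Travel time t = L / v = 983 / 3.698 = 265.8 days = 0.7278 years.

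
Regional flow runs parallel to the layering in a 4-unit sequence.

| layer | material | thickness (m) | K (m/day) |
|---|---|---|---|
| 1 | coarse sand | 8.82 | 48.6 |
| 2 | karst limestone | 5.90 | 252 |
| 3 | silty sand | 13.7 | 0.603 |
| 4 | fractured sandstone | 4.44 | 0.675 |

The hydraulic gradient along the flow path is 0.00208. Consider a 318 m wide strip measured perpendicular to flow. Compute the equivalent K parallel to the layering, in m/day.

Flow is parallel to layering, so each bed carries its own Darcy discharge and the transmissivities add.
Σ(K_i·b_i) = 48.6×8.82 + 252×5.90 + 0.603×13.7 + 0.675×4.44 = 1927 m²/day.
Total thickness b = 32.86 m, so K_eq = Σ(K_i·b_i)/b = 58.63 m/day.

58.6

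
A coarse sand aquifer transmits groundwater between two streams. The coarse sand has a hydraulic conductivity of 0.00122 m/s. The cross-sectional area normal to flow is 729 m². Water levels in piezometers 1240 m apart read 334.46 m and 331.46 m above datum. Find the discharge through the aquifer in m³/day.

186

Convert K: 0.00122 m/s × 86400 = 105.4 m/day.
Hydraulic gradient i = (334.46 − 331.46) / 1240 = 3 / 1240 = 0.002419.
Darcy's law: Q = K · A · i = 105.4 × 729.0 × 0.002419 = 185.9 m³/day.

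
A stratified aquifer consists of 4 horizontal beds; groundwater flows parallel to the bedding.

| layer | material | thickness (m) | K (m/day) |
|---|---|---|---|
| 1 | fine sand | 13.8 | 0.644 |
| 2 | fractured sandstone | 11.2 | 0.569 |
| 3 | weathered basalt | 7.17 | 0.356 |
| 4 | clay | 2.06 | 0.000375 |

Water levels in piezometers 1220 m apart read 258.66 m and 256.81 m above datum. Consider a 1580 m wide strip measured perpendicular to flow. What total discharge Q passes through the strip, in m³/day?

Flow is parallel to layering, so each bed carries its own Darcy discharge and the transmissivities add.
Σ(K_i·b_i) = 0.644×13.8 + 0.569×11.2 + 0.356×7.17 + 0.000375×2.06 = 17.81 m²/day.
Hydraulic gradient i = (258.66 − 256.81) / 1220 = 1.85 / 1220 = 0.001516.
Q = Σ(K_i·b_i) · W · i = 17.81 × 1580 × 0.001516 = 42.68 m³/day.

42.7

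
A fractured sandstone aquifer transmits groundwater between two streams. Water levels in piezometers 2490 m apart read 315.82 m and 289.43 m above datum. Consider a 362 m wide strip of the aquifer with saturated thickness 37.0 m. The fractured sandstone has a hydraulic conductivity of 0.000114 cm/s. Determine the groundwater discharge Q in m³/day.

Convert K: 0.000114 cm/s × 864 = 0.09850 m/day.
Cross-sectional area A = 362 × 37.0 = 13394 m².
Hydraulic gradient i = (315.82 − 289.43) / 2490 = 26.39 / 2490 = 0.01060.
Darcy's law: Q = K · A · i = 0.09850 × 13394 × 0.01060 = 13.98 m³/day.

14.0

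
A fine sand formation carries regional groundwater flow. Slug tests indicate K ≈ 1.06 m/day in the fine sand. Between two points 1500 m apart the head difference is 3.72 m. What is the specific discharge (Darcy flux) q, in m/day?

0.00263

Hydraulic gradient i = Δh / L = 3.72 / 1500 = 0.002480.
Specific discharge q = K · i = 1.060 × 0.002480 = 0.002629 m/day.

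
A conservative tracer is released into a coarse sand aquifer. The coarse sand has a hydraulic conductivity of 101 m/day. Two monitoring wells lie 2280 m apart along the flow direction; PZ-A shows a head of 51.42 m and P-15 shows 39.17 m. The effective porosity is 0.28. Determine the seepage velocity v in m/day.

Hydraulic gradient i = (51.42 − 39.17) / 2280 = 12.25 / 2280 = 0.005373.
Darcy flux q = K · i = 101.0 × 0.005373 = 0.5427 m/day.
Seepage velocity v = q / n_e = 0.5427 / 0.28 = 1.938 m/day.

1.94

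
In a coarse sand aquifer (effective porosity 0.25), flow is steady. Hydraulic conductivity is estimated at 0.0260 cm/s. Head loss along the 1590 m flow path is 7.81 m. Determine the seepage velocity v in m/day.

0.441

Convert K: 0.0260 cm/s × 864 = 22.46 m/day.
Hydraulic gradient i = Δh / L = 7.81 / 1590 = 0.004912.
Darcy flux q = K · i = 22.46 × 0.004912 = 0.1103 m/day.
Seepage velocity v = q / n_e = 0.1103 / 0.25 = 0.4414 m/day.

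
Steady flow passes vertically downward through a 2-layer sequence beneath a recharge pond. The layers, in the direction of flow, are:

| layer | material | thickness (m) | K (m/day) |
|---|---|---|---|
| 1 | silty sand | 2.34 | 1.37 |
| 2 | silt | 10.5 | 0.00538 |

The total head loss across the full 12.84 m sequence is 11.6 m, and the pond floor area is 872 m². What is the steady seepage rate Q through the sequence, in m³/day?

Flow is perpendicular to layering, so the layers act in series and the equivalent K is the thickness-weighted harmonic mean.
Total thickness L = 2.34 + 10.5 = 12.84 m.
Σ(b_i/K_i) = 2.34/1.37 + 10.5/0.00538 = 1953 d.
K_eq = L / Σ(b_i/K_i) = 12.84 / 1953 = 0.006573 m/day.
Q = K_eq · A · (Δh/L) = 0.006573 × 872 × (11.6/12.84) = 5.178 m³/day.

5.18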